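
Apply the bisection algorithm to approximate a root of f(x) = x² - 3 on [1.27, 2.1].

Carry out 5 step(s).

f(x) = x² - 3
Initial interval: [1.27, 2.1]

Iteration 1:
  c_1 = (1.270000 + 2.100000)/2 = 1.685000
  f(c_1) = f(1.685000) = -0.160775
  f(a) × f(c) ≥ 0, new interval: [1.685000, 2.100000]
Iteration 2:
  c_2 = (1.685000 + 2.100000)/2 = 1.892500
  f(c_2) = f(1.892500) = 0.581556
  f(a) × f(c) < 0, new interval: [1.685000, 1.892500]
Iteration 3:
  c_3 = (1.685000 + 1.892500)/2 = 1.788750
  f(c_3) = f(1.788750) = 0.199627
  f(a) × f(c) < 0, new interval: [1.685000, 1.788750]
Iteration 4:
  c_4 = (1.685000 + 1.788750)/2 = 1.736875
  f(c_4) = f(1.736875) = 0.016735
  f(a) × f(c) < 0, new interval: [1.685000, 1.736875]
Iteration 5:
  c_5 = (1.685000 + 1.736875)/2 = 1.710938
  f(c_5) = f(1.710938) = -0.072693
  f(a) × f(c) ≥ 0, new interval: [1.710938, 1.736875]

After 5 iteration(s), the approximation is c_5 = 1.710938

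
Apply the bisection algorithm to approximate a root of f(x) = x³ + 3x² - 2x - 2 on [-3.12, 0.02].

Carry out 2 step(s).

f(x) = x³ + 3x² - 2x - 2
Initial interval: [-3.12, 0.02]

Iteration 1:
  c_1 = (-3.120000 + 0.020000)/2 = -1.550000
  f(c_1) = f(-1.550000) = 4.583625
  f(a) × f(c) ≥ 0, new interval: [-1.550000, 0.020000]
Iteration 2:
  c_2 = (-1.550000 + 0.020000)/2 = -0.765000
  f(c_2) = f(-0.765000) = 0.837978
  f(a) × f(c) ≥ 0, new interval: [-0.765000, 0.020000]

After 2 iteration(s), the approximation is c_2 = -0.765000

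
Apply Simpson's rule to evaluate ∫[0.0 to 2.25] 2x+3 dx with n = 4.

f(x) = 2x+3
a = 0.0, b = 2.25, n = 4
h = (b - a)/n = 0.562500

Simpson's rule: (h/3)[f(x₀) + 4f(x₁) + 2f(x₂) + ... + f(xₙ)]

x_0 = 0.0000, f(x_0) = 3.000000, coefficient = 1
x_1 = 0.5625, f(x_1) = 4.125000, coefficient = 4
x_2 = 1.1250, f(x_2) = 5.250000, coefficient = 2
x_3 = 1.6875, f(x_3) = 6.375000, coefficient = 4
x_4 = 2.2500, f(x_4) = 7.500000, coefficient = 1

I ≈ (0.562500/3) × 63.000000 = 11.812500
Exact value: 11.812500
Error: 0.000000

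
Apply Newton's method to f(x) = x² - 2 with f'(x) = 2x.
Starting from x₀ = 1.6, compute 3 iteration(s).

f(x) = x² - 2
f'(x) = 2x
x₀ = 1.6

Newton-Raphson formula: x_{n+1} = x_n - f(x_n)/f'(x_n)

Iteration 1:
  f(1.600000) = 0.560000
  f'(1.600000) = 3.200000
  x_1 = 1.600000 - 0.560000/3.200000 = 1.425000
Iteration 2:
  f(1.425000) = 0.030625
  f'(1.425000) = 2.850000
  x_2 = 1.425000 - 0.030625/2.850000 = 1.414254
Iteration 3:
  f(1.414254) = 0.000115
  f'(1.414254) = 2.828509
  x_3 = 1.414254 - 0.000115/2.828509 = 1.414214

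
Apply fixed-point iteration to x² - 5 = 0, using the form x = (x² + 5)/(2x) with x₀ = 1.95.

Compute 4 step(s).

Equation: x² - 5 = 0
Fixed-point form: x = (x² + 5)/(2x)
x₀ = 1.95

x_1 = g(1.950000) = 2.257051
x_2 = g(2.257051) = 2.236166
x_3 = g(2.236166) = 2.236068
x_4 = g(2.236068) = 2.236068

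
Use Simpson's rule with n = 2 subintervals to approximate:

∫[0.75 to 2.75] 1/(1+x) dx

f(x) = 1/(1+x)
a = 0.75, b = 2.75, n = 2
h = (b - a)/n = 1.000000

Simpson's rule: (h/3)[f(x₀) + 4f(x₁) + 2f(x₂) + ... + f(xₙ)]

x_0 = 0.7500, f(x_0) = 0.571429, coefficient = 1
x_1 = 1.7500, f(x_1) = 0.363636, coefficient = 4
x_2 = 2.7500, f(x_2) = 0.266667, coefficient = 1

I ≈ (1.000000/3) × 2.292641 = 0.764214
Exact value: 0.762140
Error: 0.002074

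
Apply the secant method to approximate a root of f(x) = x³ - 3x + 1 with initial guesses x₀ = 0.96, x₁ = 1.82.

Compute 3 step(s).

f(x) = x³ - 3x + 1
x₀ = 0.96, x₁ = 1.82

Secant formula: x_{n+1} = x_n - f(x_n)(x_n - x_{n-1})/(f(x_n) - f(x_{n-1}))

Iteration 1:
  f(0.960000) = -0.995264
  f(1.820000) = 1.568568
  x_2 = 1.820000 - 1.568568×(1.820000 - 0.960000)/(1.568568 - (-0.995264))
       = 1.293847
Iteration 2:
  f(1.820000) = 1.568568
  f(1.293847) = -0.715590
  x_3 = 1.293847 - (-0.715590)×(1.293847 - 1.820000)/(-0.715590 - 1.568568)
       = 1.458682
Iteration 3:
  f(1.293847) = -0.715590
  f(1.458682) = -0.272330
  x_4 = 1.458682 - (-0.272330)×(1.458682 - 1.293847)/(-0.272330 - (-0.715590))
       = 1.559954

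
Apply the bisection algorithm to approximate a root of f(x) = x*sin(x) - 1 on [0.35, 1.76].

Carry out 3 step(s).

f(x) = x*sin(x) - 1
Initial interval: [0.35, 1.76]

Iteration 1:
  c_1 = (0.350000 + 1.760000)/2 = 1.055000
  f(c_1) = f(1.055000) = -0.082255
  f(a) × f(c) ≥ 0, new interval: [1.055000, 1.760000]
Iteration 2:
  c_2 = (1.055000 + 1.760000)/2 = 1.407500
  f(c_2) = f(1.407500) = 0.388776
  f(a) × f(c) < 0, new interval: [1.055000, 1.407500]
Iteration 3:
  c_3 = (1.055000 + 1.407500)/2 = 1.231250
  f(c_3) = f(1.231250) = 0.160953
  f(a) × f(c) < 0, new interval: [1.055000, 1.231250]

After 3 iteration(s), the approximation is c_3 = 1.231250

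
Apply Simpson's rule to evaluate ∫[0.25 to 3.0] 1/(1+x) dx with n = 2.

f(x) = 1/(1+x)
a = 0.25, b = 3.0, n = 2
h = (b - a)/n = 1.375000

Simpson's rule: (h/3)[f(x₀) + 4f(x₁) + 2f(x₂) + ... + f(xₙ)]

x_0 = 0.2500, f(x_0) = 0.800000, coefficient = 1
x_1 = 1.6250, f(x_1) = 0.380952, coefficient = 4
x_2 = 3.0000, f(x_2) = 0.250000, coefficient = 1

I ≈ (1.375000/3) × 2.573810 = 1.179663
Exact value: 1.163151
Error: 0.016512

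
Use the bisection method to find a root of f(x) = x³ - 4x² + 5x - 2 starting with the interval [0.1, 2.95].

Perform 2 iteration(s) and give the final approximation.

f(x) = x³ - 4x² + 5x - 2
Initial interval: [0.1, 2.95]

Iteration 1:
  c_1 = (0.100000 + 2.950000)/2 = 1.525000
  f(c_1) = f(1.525000) = -0.130922
  f(a) × f(c) ≥ 0, new interval: [1.525000, 2.950000]
Iteration 2:
  c_2 = (1.525000 + 2.950000)/2 = 2.237500
  f(c_2) = f(2.237500) = 0.363709
  f(a) × f(c) < 0, new interval: [1.525000, 2.237500]

After 2 iteration(s), the approximation is c_2 = 2.237500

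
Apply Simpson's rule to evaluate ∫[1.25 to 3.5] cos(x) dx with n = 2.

f(x) = cos(x)
a = 1.25, b = 3.5, n = 2
h = (b - a)/n = 1.125000

Simpson's rule: (h/3)[f(x₀) + 4f(x₁) + 2f(x₂) + ... + f(xₙ)]

x_0 = 1.2500, f(x_0) = 0.315322, coefficient = 1
x_1 = 2.3750, f(x_1) = -0.720278, coefficient = 4
x_2 = 3.5000, f(x_2) = -0.936457, coefficient = 1

I ≈ (1.125000/3) × -3.502248 = -1.313343
Exact value: -1.299768
Error: 0.013575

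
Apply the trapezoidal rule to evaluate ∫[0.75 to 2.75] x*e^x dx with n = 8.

f(x) = x*e^x
a = 0.75, b = 2.75, n = 8
h = (b - a)/n = 0.250000

Trapezoidal rule: (h/2)[f(x₀) + 2f(x₁) + 2f(x₂) + ... + f(xₙ)]

x_0 = 0.7500, f(x_0) = 1.587750, coefficient = 1
x_1 = 1.0000, f(x_1) = 2.718282, coefficient = 2
x_2 = 1.2500, f(x_2) = 4.362929, coefficient = 2
x_3 = 1.5000, f(x_3) = 6.722534, coefficient = 2
x_4 = 1.7500, f(x_4) = 10.070555, coefficient = 2
x_5 = 2.0000, f(x_5) = 14.778112, coefficient = 2
x_6 = 2.2500, f(x_6) = 21.347406, coefficient = 2
x_7 = 2.5000, f(x_7) = 30.456235, coefficient = 2
x_8 = 2.7500, f(x_8) = 43.017238, coefficient = 1

I ≈ (0.250000/2) × 225.517091 = 28.189636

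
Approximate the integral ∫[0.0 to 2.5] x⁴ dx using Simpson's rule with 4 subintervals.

f(x) = x⁴
a = 0.0, b = 2.5, n = 4
h = (b - a)/n = 0.625000

Simpson's rule: (h/3)[f(x₀) + 4f(x₁) + 2f(x₂) + ... + f(xₙ)]

x_0 = 0.0000, f(x_0) = 0.000000, coefficient = 1
x_1 = 0.6250, f(x_1) = 0.152588, coefficient = 4
x_2 = 1.2500, f(x_2) = 2.441406, coefficient = 2
x_3 = 1.8750, f(x_3) = 12.359619, coefficient = 4
x_4 = 2.5000, f(x_4) = 39.062500, coefficient = 1

I ≈ (0.625000/3) × 93.994141 = 19.582113
Exact value: 19.531250
Error: 0.050863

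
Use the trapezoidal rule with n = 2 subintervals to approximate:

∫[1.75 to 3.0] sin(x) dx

f(x) = sin(x)
a = 1.75, b = 3.0, n = 2
h = (b - a)/n = 0.625000

Trapezoidal rule: (h/2)[f(x₀) + 2f(x₁) + 2f(x₂) + ... + f(xₙ)]

x_0 = 1.7500, f(x_0) = 0.983986, coefficient = 1
x_1 = 2.3750, f(x_1) = 0.693685, coefficient = 2
x_2 = 3.0000, f(x_2) = 0.141120, coefficient = 1

I ≈ (0.625000/2) × 2.512476 = 0.785149
Exact value: 0.811746
Error: 0.026598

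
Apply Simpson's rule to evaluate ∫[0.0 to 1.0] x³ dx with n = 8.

f(x) = x³
a = 0.0, b = 1.0, n = 8
h = (b - a)/n = 0.125000

Simpson's rule: (h/3)[f(x₀) + 4f(x₁) + 2f(x₂) + ... + f(xₙ)]

x_0 = 0.0000, f(x_0) = 0.000000, coefficient = 1
x_1 = 0.1250, f(x_1) = 0.001953, coefficient = 4
x_2 = 0.2500, f(x_2) = 0.015625, coefficient = 2
x_3 = 0.3750, f(x_3) = 0.052734, coefficient = 4
x_4 = 0.5000, f(x_4) = 0.125000, coefficient = 2
x_5 = 0.6250, f(x_5) = 0.244141, coefficient = 4
x_6 = 0.7500, f(x_6) = 0.421875, coefficient = 2
x_7 = 0.8750, f(x_7) = 0.669922, coefficient = 4
x_8 = 1.0000, f(x_8) = 1.000000, coefficient = 1

I ≈ (0.125000/3) × 6.000000 = 0.250000
Exact value: 0.250000
Error: 0.000000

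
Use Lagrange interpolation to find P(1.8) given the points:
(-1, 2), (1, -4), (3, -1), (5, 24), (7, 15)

Lagrange interpolation formula:
P(x) = Σ yᵢ × Lᵢ(x)
where Lᵢ(x) = Π_{j≠i} (x - xⱼ)/(xᵢ - xⱼ)

L_0(1.8) = (1.8 - 1)/(-1 - 1) × (1.8 - 3)/(-1 - 3) × (1.8 - 5)/(-1 - 5) × (1.8 - 7)/(-1 - 7) = -0.041600
L_1(1.8) = (1.8 - (-1))/(1 - (-1)) × (1.8 - 3)/(1 - 3) × (1.8 - 5)/(1 - 5) × (1.8 - 7)/(1 - 7) = 0.582400
L_2(1.8) = (1.8 - (-1))/(3 - (-1)) × (1.8 - 1)/(3 - 1) × (1.8 - 5)/(3 - 5) × (1.8 - 7)/(3 - 7) = 0.582400
L_3(1.8) = (1.8 - (-1))/(5 - (-1)) × (1.8 - 1)/(5 - 1) × (1.8 - 3)/(5 - 3) × (1.8 - 7)/(5 - 7) = -0.145600
L_4(1.8) = (1.8 - (-1))/(7 - (-1)) × (1.8 - 1)/(7 - 1) × (1.8 - 3)/(7 - 3) × (1.8 - 5)/(7 - 5) = 0.022400

P(1.8) = 2×L_0(1.8) + (-4)×L_1(1.8) + (-1)×L_2(1.8) + 24×L_3(1.8) + 15×L_4(1.8)
P(1.8) = -6.153600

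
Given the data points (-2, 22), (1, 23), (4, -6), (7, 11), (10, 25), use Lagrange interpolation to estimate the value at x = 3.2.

Lagrange interpolation formula:
P(x) = Σ yᵢ × Lᵢ(x)
where Lᵢ(x) = Π_{j≠i} (x - xⱼ)/(xᵢ - xⱼ)

L_0(3.2) = (3.2 - 1)/(-2 - 1) × (3.2 - 4)/(-2 - 4) × (3.2 - 7)/(-2 - 7) × (3.2 - 10)/(-2 - 10) = -0.023394
L_1(3.2) = (3.2 - (-2))/(1 - (-2)) × (3.2 - 4)/(1 - 4) × (3.2 - 7)/(1 - 7) × (3.2 - 10)/(1 - 10) = 0.221182
L_2(3.2) = (3.2 - (-2))/(4 - (-2)) × (3.2 - 1)/(4 - 1) × (3.2 - 7)/(4 - 7) × (3.2 - 10)/(4 - 10) = 0.912375
L_3(3.2) = (3.2 - (-2))/(7 - (-2)) × (3.2 - 1)/(7 - 1) × (3.2 - 4)/(7 - 4) × (3.2 - 10)/(7 - 10) = -0.128053
L_4(3.2) = (3.2 - (-2))/(10 - (-2)) × (3.2 - 1)/(10 - 1) × (3.2 - 4)/(10 - 4) × (3.2 - 7)/(10 - 7) = 0.017890

P(3.2) = 22×L_0(3.2) + 23×L_1(3.2) + (-6)×L_2(3.2) + 11×L_3(3.2) + 25×L_4(3.2)
P(3.2) = -1.863078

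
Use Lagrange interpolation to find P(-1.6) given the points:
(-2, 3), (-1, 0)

Lagrange interpolation formula:
P(x) = Σ yᵢ × Lᵢ(x)
where Lᵢ(x) = Π_{j≠i} (x - xⱼ)/(xᵢ - xⱼ)

L_0(-1.6) = (-1.6 - (-1))/(-2 - (-1)) = 0.600000
L_1(-1.6) = (-1.6 - (-2))/(-1 - (-2)) = 0.400000

P(-1.6) = 3×L_0(-1.6) + 0×L_1(-1.6)
P(-1.6) = 1.800000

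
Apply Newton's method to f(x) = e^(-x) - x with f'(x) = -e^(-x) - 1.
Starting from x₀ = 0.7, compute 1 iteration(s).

f(x) = e^(-x) - x
f'(x) = -e^(-x) - 1
x₀ = 0.7

Newton-Raphson formula: x_{n+1} = x_n - f(x_n)/f'(x_n)

Iteration 1:
  f(0.700000) = -0.203415
  f'(0.700000) = -1.496585
  x_1 = 0.700000 - (-0.203415)/(-1.496585) = 0.564081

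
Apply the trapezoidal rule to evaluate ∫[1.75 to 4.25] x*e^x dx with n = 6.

f(x) = x*e^x
a = 1.75, b = 4.25, n = 6
h = (b - a)/n = 0.416667

Trapezoidal rule: (h/2)[f(x₀) + 2f(x₁) + 2f(x₂) + ... + f(xₙ)]

x_0 = 1.7500, f(x_0) = 10.070555, coefficient = 1
x_1 = 2.1667, f(x_1) = 18.913133, coefficient = 2
x_2 = 2.5833, f(x_2) = 34.206439, coefficient = 2
x_3 = 3.0000, f(x_3) = 60.256611, coefficient = 2
x_4 = 3.4167, f(x_4) = 104.097929, coefficient = 2
x_5 = 3.8333, f(x_5) = 177.162622, coefficient = 2
x_6 = 4.2500, f(x_6) = 297.948002, coefficient = 1

I ≈ (0.416667/2) × 1097.292025 = 228.602505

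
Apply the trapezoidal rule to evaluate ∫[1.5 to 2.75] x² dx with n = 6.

f(x) = x²
a = 1.5, b = 2.75, n = 6
h = (b - a)/n = 0.208333

Trapezoidal rule: (h/2)[f(x₀) + 2f(x₁) + 2f(x₂) + ... + f(xₙ)]

x_0 = 1.5000, f(x_0) = 2.250000, coefficient = 1
x_1 = 1.7083, f(x_1) = 2.918403, coefficient = 2
x_2 = 1.9167, f(x_2) = 3.673611, coefficient = 2
x_3 = 2.1250, f(x_3) = 4.515625, coefficient = 2
x_4 = 2.3333, f(x_4) = 5.444444, coefficient = 2
x_5 = 2.5417, f(x_5) = 6.460069, coefficient = 2
x_6 = 2.7500, f(x_6) = 7.562500, coefficient = 1

I ≈ (0.208333/2) × 55.836806 = 5.816334
Exact value: 5.807292
Error: 0.009042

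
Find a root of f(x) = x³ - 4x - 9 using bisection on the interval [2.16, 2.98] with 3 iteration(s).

f(x) = x³ - 4x - 9
Initial interval: [2.16, 2.98]

Iteration 1:
  c_1 = (2.160000 + 2.980000)/2 = 2.570000
  f(c_1) = f(2.570000) = -2.305407
  f(a) × f(c) ≥ 0, new interval: [2.570000, 2.980000]
Iteration 2:
  c_2 = (2.570000 + 2.980000)/2 = 2.775000
  f(c_2) = f(2.775000) = 1.269234
  f(a) × f(c) < 0, new interval: [2.570000, 2.775000]
Iteration 3:
  c_3 = (2.570000 + 2.775000)/2 = 2.672500
  f(c_3) = f(2.672500) = -0.602320
  f(a) × f(c) ≥ 0, new interval: [2.672500, 2.775000]

After 3 iteration(s), the approximation is c_3 = 2.672500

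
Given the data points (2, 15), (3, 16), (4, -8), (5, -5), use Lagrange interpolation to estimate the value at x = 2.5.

Lagrange interpolation formula:
P(x) = Σ yᵢ × Lᵢ(x)
where Lᵢ(x) = Π_{j≠i} (x - xⱼ)/(xᵢ - xⱼ)

L_0(2.5) = (2.5 - 3)/(2 - 3) × (2.5 - 4)/(2 - 4) × (2.5 - 5)/(2 - 5) = 0.312500
L_1(2.5) = (2.5 - 2)/(3 - 2) × (2.5 - 4)/(3 - 4) × (2.5 - 5)/(3 - 5) = 0.937500
L_2(2.5) = (2.5 - 2)/(4 - 2) × (2.5 - 3)/(4 - 3) × (2.5 - 5)/(4 - 5) = -0.312500
L_3(2.5) = (2.5 - 2)/(5 - 2) × (2.5 - 3)/(5 - 3) × (2.5 - 4)/(5 - 4) = 0.062500

P(2.5) = 15×L_0(2.5) + 16×L_1(2.5) + (-8)×L_2(2.5) + (-5)×L_3(2.5)
P(2.5) = 21.875000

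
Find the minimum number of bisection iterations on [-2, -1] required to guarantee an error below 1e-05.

We need (b-a)/2^n ≤ 1e-05
(-1 - (-2))/2^n ≤ 1e-05
1/2^n ≤ 1e-05
2^n ≥ 100000
n ≥ log₂(100000) = 16.61
n ≥ 17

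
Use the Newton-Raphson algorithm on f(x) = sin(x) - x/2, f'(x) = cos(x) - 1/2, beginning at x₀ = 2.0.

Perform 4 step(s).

f(x) = sin(x) - x/2
f'(x) = cos(x) - 1/2
x₀ = 2.0

Newton-Raphson formula: x_{n+1} = x_n - f(x_n)/f'(x_n)

Iteration 1:
  f(2.000000) = -0.090703
  f'(2.000000) = -0.916147
  x_1 = 2.000000 - (-0.090703)/(-0.916147) = 1.900996
Iteration 2:
  f(1.900996) = -0.004520
  f'(1.900996) = -0.824232
  x_2 = 1.900996 - (-0.004520)/(-0.824232) = 1.895512
Iteration 3:
  f(1.895512) = -0.000014
  f'(1.895512) = -0.819039
  x_3 = 1.895512 - (-0.000014)/(-0.819039) = 1.895494
Iteration 4:
  f(1.895494) = 0.000000
  f'(1.895494) = -0.819023
  x_4 = 1.895494 - 0.000000/(-0.819023) = 1.895494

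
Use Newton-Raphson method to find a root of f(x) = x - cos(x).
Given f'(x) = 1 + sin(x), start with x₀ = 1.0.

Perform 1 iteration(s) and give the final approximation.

f(x) = x - cos(x)
f'(x) = 1 + sin(x)
x₀ = 1.0

Newton-Raphson formula: x_{n+1} = x_n - f(x_n)/f'(x_n)

Iteration 1:
  f(1.000000) = 0.459698
  f'(1.000000) = 1.841471
  x_1 = 1.000000 - 0.459698/1.841471 = 0.750364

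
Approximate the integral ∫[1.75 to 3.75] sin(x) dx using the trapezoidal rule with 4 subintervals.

f(x) = sin(x)
a = 1.75, b = 3.75, n = 4
h = (b - a)/n = 0.500000

Trapezoidal rule: (h/2)[f(x₀) + 2f(x₁) + 2f(x₂) + ... + f(xₙ)]

x_0 = 1.7500, f(x_0) = 0.983986, coefficient = 1
x_1 = 2.2500, f(x_1) = 0.778073, coefficient = 2
x_2 = 2.7500, f(x_2) = 0.381661, coefficient = 2
x_3 = 3.2500, f(x_3) = -0.108195, coefficient = 2
x_4 = 3.7500, f(x_4) = -0.571561, coefficient = 1

I ≈ (0.500000/2) × 2.515503 = 0.628876
Exact value: 0.642313
Error: 0.013438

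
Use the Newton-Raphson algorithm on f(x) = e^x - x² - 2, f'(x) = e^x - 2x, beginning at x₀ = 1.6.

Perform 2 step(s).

f(x) = e^x - x² - 2
f'(x) = e^x - 2x
x₀ = 1.6

Newton-Raphson formula: x_{n+1} = x_n - f(x_n)/f'(x_n)

Iteration 1:
  f(1.600000) = 0.393032
  f'(1.600000) = 1.753032
  x_1 = 1.600000 - 0.393032/1.753032 = 1.375799
Iteration 2:
  f(1.375799) = 0.065415
  f'(1.375799) = 1.206639
  x_2 = 1.375799 - 0.065415/1.206639 = 1.321586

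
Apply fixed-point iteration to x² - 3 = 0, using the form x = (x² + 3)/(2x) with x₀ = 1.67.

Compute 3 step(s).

Equation: x² - 3 = 0
Fixed-point form: x = (x² + 3)/(2x)
x₀ = 1.67

x_1 = g(1.670000) = 1.733204
x_2 = g(1.733204) = 1.732051
x_3 = g(1.732051) = 1.732051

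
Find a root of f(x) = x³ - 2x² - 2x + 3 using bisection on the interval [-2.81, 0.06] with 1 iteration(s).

f(x) = x³ - 2x² - 2x + 3
Initial interval: [-2.81, 0.06]

Iteration 1:
  c_1 = (-2.810000 + 0.060000)/2 = -1.375000
  f(c_1) = f(-1.375000) = -0.630859
  f(a) × f(c) ≥ 0, new interval: [-1.375000, 0.060000]

After 1 iteration(s), the approximation is c_1 = -1.375000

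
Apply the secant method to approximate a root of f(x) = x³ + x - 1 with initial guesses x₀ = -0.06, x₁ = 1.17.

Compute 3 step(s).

f(x) = x³ + x - 1
x₀ = -0.06, x₁ = 1.17

Secant formula: x_{n+1} = x_n - f(x_n)(x_n - x_{n-1})/(f(x_n) - f(x_{n-1}))

Iteration 1:
  f(-0.060000) = -1.060216
  f(1.170000) = 1.771613
  x_2 = 1.170000 - 1.771613×(1.170000 - (-0.060000))/(1.771613 - (-1.060216))
       = 0.400503
Iteration 2:
  f(1.170000) = 1.771613
  f(0.400503) = -0.535255
  x_3 = 0.400503 - (-0.535255)×(0.400503 - 1.170000)/(-0.535255 - 1.771613)
       = 0.579047
Iteration 3:
  f(0.400503) = -0.535255
  f(0.579047) = -0.226801
  x_4 = 0.579047 - (-0.226801)×(0.579047 - 0.400503)/(-0.226801 - (-0.535255))
       = 0.710327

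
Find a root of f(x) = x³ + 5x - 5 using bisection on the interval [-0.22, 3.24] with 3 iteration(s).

f(x) = x³ + 5x - 5
Initial interval: [-0.22, 3.24]

Iteration 1:
  c_1 = (-0.220000 + 3.240000)/2 = 1.510000
  f(c_1) = f(1.510000) = 5.992951
  f(a) × f(c) < 0, new interval: [-0.220000, 1.510000]
Iteration 2:
  c_2 = (-0.220000 + 1.510000)/2 = 0.645000
  f(c_2) = f(0.645000) = -1.506664
  f(a) × f(c) ≥ 0, new interval: [0.645000, 1.510000]
Iteration 3:
  c_3 = (0.645000 + 1.510000)/2 = 1.077500
  f(c_3) = f(1.077500) = 1.638484
  f(a) × f(c) < 0, new interval: [0.645000, 1.077500]

After 3 iteration(s), the approximation is c_3 = 1.077500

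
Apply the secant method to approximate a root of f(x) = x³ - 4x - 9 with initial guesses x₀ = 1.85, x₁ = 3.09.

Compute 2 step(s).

f(x) = x³ - 4x - 9
x₀ = 1.85, x₁ = 3.09

Secant formula: x_{n+1} = x_n - f(x_n)(x_n - x_{n-1})/(f(x_n) - f(x_{n-1}))

Iteration 1:
  f(1.850000) = -10.068375
  f(3.090000) = 8.143629
  x_2 = 3.090000 - 8.143629×(3.090000 - 1.850000)/(8.143629 - (-10.068375))
       = 2.535525
Iteration 2:
  f(3.090000) = 8.143629
  f(2.535525) = -2.841495
  x_3 = 2.535525 - (-2.841495)×(2.535525 - 3.090000)/(-2.841495 - 8.143629)
       = 2.678950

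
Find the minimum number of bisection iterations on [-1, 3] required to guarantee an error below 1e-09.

We need (b-a)/2^n ≤ 1e-09
(3 - (-1))/2^n ≤ 1e-09
4/2^n ≤ 1e-09
2^n ≥ 4000000000
n ≥ log₂(4000000000) = 31.90
n ≥ 32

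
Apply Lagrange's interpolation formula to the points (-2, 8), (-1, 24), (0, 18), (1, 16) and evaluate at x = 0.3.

Lagrange interpolation formula:
P(x) = Σ yᵢ × Lᵢ(x)
where Lᵢ(x) = Π_{j≠i} (x - xⱼ)/(xᵢ - xⱼ)

L_0(0.3) = (0.3 - (-1))/(-2 - (-1)) × (0.3 - 0)/(-2 - 0) × (0.3 - 1)/(-2 - 1) = 0.045500
L_1(0.3) = (0.3 - (-2))/(-1 - (-2)) × (0.3 - 0)/(-1 - 0) × (0.3 - 1)/(-1 - 1) = -0.241500
L_2(0.3) = (0.3 - (-2))/(0 - (-2)) × (0.3 - (-1))/(0 - (-1)) × (0.3 - 1)/(0 - 1) = 1.046500
L_3(0.3) = (0.3 - (-2))/(1 - (-2)) × (0.3 - (-1))/(1 - (-1)) × (0.3 - 0)/(1 - 0) = 0.149500

P(0.3) = 8×L_0(0.3) + 24×L_1(0.3) + 18×L_2(0.3) + 16×L_3(0.3)
P(0.3) = 15.797000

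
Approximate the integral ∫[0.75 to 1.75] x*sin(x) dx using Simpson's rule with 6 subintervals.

f(x) = x*sin(x)
a = 0.75, b = 1.75, n = 6
h = (b - a)/n = 0.166667

Simpson's rule: (h/3)[f(x₀) + 4f(x₁) + 2f(x₂) + ... + f(xₙ)]

x_0 = 0.7500, f(x_0) = 0.511229, coefficient = 1
x_1 = 0.9167, f(x_1) = 0.727446, coefficient = 4
x_2 = 1.0833, f(x_2) = 0.957151, coefficient = 2
x_3 = 1.2500, f(x_3) = 1.186231, coefficient = 4
x_4 = 1.4167, f(x_4) = 1.399873, coefficient = 2
x_5 = 1.5833, f(x_5) = 1.583209, coefficient = 4
x_6 = 1.7500, f(x_6) = 1.721975, coefficient = 1

I ≈ (0.166667/3) × 20.934796 = 1.163044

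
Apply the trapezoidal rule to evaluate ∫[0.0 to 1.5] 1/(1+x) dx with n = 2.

f(x) = 1/(1+x)
a = 0.0, b = 1.5, n = 2
h = (b - a)/n = 0.750000

Trapezoidal rule: (h/2)[f(x₀) + 2f(x₁) + 2f(x₂) + ... + f(xₙ)]

x_0 = 0.0000, f(x_0) = 1.000000, coefficient = 1
x_1 = 0.7500, f(x_1) = 0.571429, coefficient = 2
x_2 = 1.5000, f(x_2) = 0.400000, coefficient = 1

I ≈ (0.750000/2) × 2.542857 = 0.953571
Exact value: 0.916291
Error: 0.037281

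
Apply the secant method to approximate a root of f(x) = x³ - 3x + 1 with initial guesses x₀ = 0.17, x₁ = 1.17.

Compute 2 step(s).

f(x) = x³ - 3x + 1
x₀ = 0.17, x₁ = 1.17

Secant formula: x_{n+1} = x_n - f(x_n)(x_n - x_{n-1})/(f(x_n) - f(x_{n-1}))

Iteration 1:
  f(0.170000) = 0.494913
  f(1.170000) = -0.908387
  x_2 = 1.170000 - (-0.908387)×(1.170000 - 0.170000)/(-0.908387 - 0.494913)
       = 0.522678
Iteration 2:
  f(1.170000) = -0.908387
  f(0.522678) = -0.425242
  x_3 = 0.522678 - (-0.425242)×(0.522678 - 1.170000)/(-0.425242 - (-0.908387))
       = -0.047066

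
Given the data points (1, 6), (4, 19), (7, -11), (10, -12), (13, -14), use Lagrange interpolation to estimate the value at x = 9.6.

Lagrange interpolation formula:
P(x) = Σ yᵢ × Lᵢ(x)
where Lᵢ(x) = Π_{j≠i} (x - xⱼ)/(xᵢ - xⱼ)

L_0(9.6) = (9.6 - 4)/(1 - 4) × (9.6 - 7)/(1 - 7) × (9.6 - 10)/(1 - 10) × (9.6 - 13)/(1 - 13) = 0.010186
L_1(9.6) = (9.6 - 1)/(4 - 1) × (9.6 - 7)/(4 - 7) × (9.6 - 10)/(4 - 10) × (9.6 - 13)/(4 - 13) = -0.062571
L_2(9.6) = (9.6 - 1)/(7 - 1) × (9.6 - 4)/(7 - 4) × (9.6 - 10)/(7 - 10) × (9.6 - 13)/(7 - 13) = 0.202153
L_3(9.6) = (9.6 - 1)/(10 - 1) × (9.6 - 4)/(10 - 4) × (9.6 - 7)/(10 - 7) × (9.6 - 13)/(10 - 13) = 0.875997
L_4(9.6) = (9.6 - 1)/(13 - 1) × (9.6 - 4)/(13 - 4) × (9.6 - 7)/(13 - 7) × (9.6 - 10)/(13 - 10) = -0.025765

P(9.6) = 6×L_0(9.6) + 19×L_1(9.6) + (-11)×L_2(9.6) + (-12)×L_3(9.6) + (-14)×L_4(9.6)
P(9.6) = -13.502677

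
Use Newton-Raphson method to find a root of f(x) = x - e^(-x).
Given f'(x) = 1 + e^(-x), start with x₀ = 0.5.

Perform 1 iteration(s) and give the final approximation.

f(x) = x - e^(-x)
f'(x) = 1 + e^(-x)
x₀ = 0.5

Newton-Raphson formula: x_{n+1} = x_n - f(x_n)/f'(x_n)

Iteration 1:
  f(0.500000) = -0.106531
  f'(0.500000) = 1.606531
  x_1 = 0.500000 - (-0.106531)/1.606531 = 0.566311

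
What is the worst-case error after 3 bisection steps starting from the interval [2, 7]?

Bisection error bound: |error| ≤ (b-a)/2^n
|error| ≤ (7 - 2)/2^3 = 5/2^3
|error| ≤ 0.6250000000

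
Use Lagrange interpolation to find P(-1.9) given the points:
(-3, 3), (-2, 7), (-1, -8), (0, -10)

Lagrange interpolation formula:
P(x) = Σ yᵢ × Lᵢ(x)
where Lᵢ(x) = Π_{j≠i} (x - xⱼ)/(xᵢ - xⱼ)

L_0(-1.9) = (-1.9 - (-2))/(-3 - (-2)) × (-1.9 - (-1))/(-3 - (-1)) × (-1.9 - 0)/(-3 - 0) = -0.028500
L_1(-1.9) = (-1.9 - (-3))/(-2 - (-3)) × (-1.9 - (-1))/(-2 - (-1)) × (-1.9 - 0)/(-2 - 0) = 0.940500
L_2(-1.9) = (-1.9 - (-3))/(-1 - (-3)) × (-1.9 - (-2))/(-1 - (-2)) × (-1.9 - 0)/(-1 - 0) = 0.104500
L_3(-1.9) = (-1.9 - (-3))/(0 - (-3)) × (-1.9 - (-2))/(0 - (-2)) × (-1.9 - (-1))/(0 - (-1)) = -0.016500

P(-1.9) = 3×L_0(-1.9) + 7×L_1(-1.9) + (-8)×L_2(-1.9) + (-10)×L_3(-1.9)
P(-1.9) = 5.827000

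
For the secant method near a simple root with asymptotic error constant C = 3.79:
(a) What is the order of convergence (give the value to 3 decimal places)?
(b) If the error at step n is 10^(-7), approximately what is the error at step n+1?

(a) Secant method has superlinear convergence with order φ = (1+√5)/2 ≈ 1.618.
    This means |e_{n+1}| ≈ C|e_n|^1.618.

(b) With |e_n| = 10^(-7) and C = 3.79:
    |e_{n+1}| ≈ 3.79 × (10^(-7))^1.618 = 3.79 × 10^(-11.33)

(a) ≈ 1.618 (golden ratio); (b) |e_{n+1}| ≈ 1.788e-11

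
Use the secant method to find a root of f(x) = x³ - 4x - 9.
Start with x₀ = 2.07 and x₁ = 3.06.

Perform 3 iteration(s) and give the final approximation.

f(x) = x³ - 4x - 9
x₀ = 2.07, x₁ = 3.06

Secant formula: x_{n+1} = x_n - f(x_n)(x_n - x_{n-1})/(f(x_n) - f(x_{n-1}))

Iteration 1:
  f(2.070000) = -8.410257
  f(3.060000) = 7.412616
  x_2 = 3.060000 - 7.412616×(3.060000 - 2.070000)/(7.412616 - (-8.410257))
       = 2.596210
Iteration 2:
  f(3.060000) = 7.412616
  f(2.596210) = -1.885589
  x_3 = 2.596210 - (-1.885589)×(2.596210 - 3.060000)/(-1.885589 - 7.412616)
       = 2.690262
Iteration 3:
  f(2.596210) = -1.885589
  f(2.690262) = -0.290246
  x_4 = 2.690262 - (-0.290246)×(2.690262 - 2.596210)/(-0.290246 - (-1.885589))
       = 2.707374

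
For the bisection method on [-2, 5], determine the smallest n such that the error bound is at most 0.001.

We need (b-a)/2^n ≤ 0.001
(5 - (-2))/2^n ≤ 0.001
7/2^n ≤ 0.001
2^n ≥ 7000
n ≥ log₂(7000) = 12.77
n ≥ 13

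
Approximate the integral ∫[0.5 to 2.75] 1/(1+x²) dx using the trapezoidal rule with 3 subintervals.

f(x) = 1/(1+x²)
a = 0.5, b = 2.75, n = 3
h = (b - a)/n = 0.750000

Trapezoidal rule: (h/2)[f(x₀) + 2f(x₁) + 2f(x₂) + ... + f(xₙ)]

x_0 = 0.5000, f(x_0) = 0.800000, coefficient = 1
x_1 = 1.2500, f(x_1) = 0.390244, coefficient = 2
x_2 = 2.0000, f(x_2) = 0.200000, coefficient = 2
x_3 = 2.7500, f(x_3) = 0.116788, coefficient = 1

I ≈ (0.750000/2) × 2.097276 = 0.786479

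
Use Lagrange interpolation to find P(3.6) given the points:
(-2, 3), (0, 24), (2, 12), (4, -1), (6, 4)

Lagrange interpolation formula:
P(x) = Σ yᵢ × Lᵢ(x)
where Lᵢ(x) = Π_{j≠i} (x - xⱼ)/(xᵢ - xⱼ)

L_0(3.6) = (3.6 - 0)/(-2 - 0) × (3.6 - 2)/(-2 - 2) × (3.6 - 4)/(-2 - 4) × (3.6 - 6)/(-2 - 6) = 0.014400
L_1(3.6) = (3.6 - (-2))/(0 - (-2)) × (3.6 - 2)/(0 - 2) × (3.6 - 4)/(0 - 4) × (3.6 - 6)/(0 - 6) = -0.089600
L_2(3.6) = (3.6 - (-2))/(2 - (-2)) × (3.6 - 0)/(2 - 0) × (3.6 - 4)/(2 - 4) × (3.6 - 6)/(2 - 6) = 0.302400
L_3(3.6) = (3.6 - (-2))/(4 - (-2)) × (3.6 - 0)/(4 - 0) × (3.6 - 2)/(4 - 2) × (3.6 - 6)/(4 - 6) = 0.806400
L_4(3.6) = (3.6 - (-2))/(6 - (-2)) × (3.6 - 0)/(6 - 0) × (3.6 - 2)/(6 - 2) × (3.6 - 4)/(6 - 4) = -0.033600

P(3.6) = 3×L_0(3.6) + 24×L_1(3.6) + 12×L_2(3.6) + (-1)×L_3(3.6) + 4×L_4(3.6)
P(3.6) = 0.580800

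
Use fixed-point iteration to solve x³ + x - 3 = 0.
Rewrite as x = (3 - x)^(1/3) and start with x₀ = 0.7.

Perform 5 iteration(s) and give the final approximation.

Equation: x³ + x - 3 = 0
Fixed-point form: x = (3 - x)^(1/3)
x₀ = 0.7

x_1 = g(0.700000) = 1.320006
x_2 = g(1.320006) = 1.188783
x_3 = g(1.188783) = 1.218962
x_4 = g(1.218962) = 1.212154
x_5 = g(1.212154) = 1.213696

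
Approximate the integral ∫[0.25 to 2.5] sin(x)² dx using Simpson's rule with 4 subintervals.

f(x) = sin(x)²
a = 0.25, b = 2.5, n = 4
h = (b - a)/n = 0.562500

Simpson's rule: (h/3)[f(x₀) + 4f(x₁) + 2f(x₂) + ... + f(xₙ)]

x_0 = 0.2500, f(x_0) = 0.061209, coefficient = 1
x_1 = 0.8125, f(x_1) = 0.527089, coefficient = 4
x_2 = 1.3750, f(x_2) = 0.962151, coefficient = 2
x_3 = 1.9375, f(x_3) = 0.871449, coefficient = 4
x_4 = 2.5000, f(x_4) = 0.358169, coefficient = 1

I ≈ (0.562500/3) × 7.937830 = 1.488343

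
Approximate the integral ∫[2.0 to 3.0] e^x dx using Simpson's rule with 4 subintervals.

f(x) = e^x
a = 2.0, b = 3.0, n = 4
h = (b - a)/n = 0.250000

Simpson's rule: (h/3)[f(x₀) + 4f(x₁) + 2f(x₂) + ... + f(xₙ)]

x_0 = 2.0000, f(x_0) = 7.389056, coefficient = 1
x_1 = 2.2500, f(x_1) = 9.487736, coefficient = 4
x_2 = 2.5000, f(x_2) = 12.182494, coefficient = 2
x_3 = 2.7500, f(x_3) = 15.642632, coefficient = 4
x_4 = 3.0000, f(x_4) = 20.085537, coefficient = 1

I ≈ (0.250000/3) × 152.361052 = 12.696754
Exact value: 12.696481
Error: 0.000273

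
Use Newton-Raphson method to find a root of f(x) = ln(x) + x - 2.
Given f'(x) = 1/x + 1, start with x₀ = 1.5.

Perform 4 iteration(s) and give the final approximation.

f(x) = ln(x) + x - 2
f'(x) = 1/x + 1
x₀ = 1.5

Newton-Raphson formula: x_{n+1} = x_n - f(x_n)/f'(x_n)

Iteration 1:
  f(1.500000) = -0.094535
  f'(1.500000) = 1.666667
  x_1 = 1.500000 - (-0.094535)/1.666667 = 1.556721
Iteration 2:
  f(1.556721) = -0.000697
  f'(1.556721) = 1.642376
  x_2 = 1.556721 - (-0.000697)/1.642376 = 1.557146
Iteration 3:
  f(1.557146) = 0.000000
  f'(1.557146) = 1.642201
  x_3 = 1.557146 - 0.000000/1.642201 = 1.557146
Iteration 4:
  f(1.557146) = 0.000000
  f'(1.557146) = 1.642201
  x_4 = 1.557146 - 0.000000/1.642201 = 1.557146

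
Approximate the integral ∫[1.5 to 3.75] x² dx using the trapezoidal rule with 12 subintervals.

f(x) = x²
a = 1.5, b = 3.75, n = 12
h = (b - a)/n = 0.187500

Trapezoidal rule: (h/2)[f(x₀) + 2f(x₁) + 2f(x₂) + ... + f(xₙ)]

x_0 = 1.5000, f(x_0) = 2.250000, coefficient = 1
x_1 = 1.6875, f(x_1) = 2.847656, coefficient = 2
x_2 = 1.8750, f(x_2) = 3.515625, coefficient = 2
x_3 = 2.0625, f(x_3) = 4.253906, coefficient = 2
x_4 = 2.2500, f(x_4) = 5.062500, coefficient = 2
x_5 = 2.4375, f(x_5) = 5.941406, coefficient = 2
x_6 = 2.6250, f(x_6) = 6.890625, coefficient = 2
x_7 = 2.8125, f(x_7) = 7.910156, coefficient = 2
x_8 = 3.0000, f(x_8) = 9.000000, coefficient = 2
x_9 = 3.1875, f(x_9) = 10.160156, coefficient = 2
x_10 = 3.3750, f(x_10) = 11.390625, coefficient = 2
x_11 = 3.5625, f(x_11) = 12.691406, coefficient = 2
x_12 = 3.7500, f(x_12) = 14.062500, coefficient = 1

I ≈ (0.187500/2) × 175.640625 = 16.466309
Exact value: 16.453125
Error: 0.013184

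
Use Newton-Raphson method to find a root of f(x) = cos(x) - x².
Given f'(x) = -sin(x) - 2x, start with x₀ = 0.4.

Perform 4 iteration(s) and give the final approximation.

f(x) = cos(x) - x²
f'(x) = -sin(x) - 2x
x₀ = 0.4

Newton-Raphson formula: x_{n+1} = x_n - f(x_n)/f'(x_n)

Iteration 1:
  f(0.400000) = 0.761061
  f'(0.400000) = -1.189418
  x_1 = 0.400000 - 0.761061/(-1.189418) = 1.039860
Iteration 2:
  f(1.039860) = -0.574967
  f'(1.039860) = -2.942053
  x_2 = 1.039860 - (-0.574967)/(-2.942053) = 0.844429
Iteration 3:
  f(0.844429) = -0.048902
  f'(0.844429) = -2.436450
  x_3 = 0.844429 - (-0.048902)/(-2.436450) = 0.824358
Iteration 4:
  f(0.824358) = -0.000538
  f'(0.824358) = -2.382828
  x_4 = 0.824358 - (-0.000538)/(-2.382828) = 0.824132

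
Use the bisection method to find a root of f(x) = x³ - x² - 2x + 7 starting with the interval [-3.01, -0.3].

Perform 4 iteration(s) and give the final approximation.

f(x) = x³ - x² - 2x + 7
Initial interval: [-3.01, -0.3]

Iteration 1:
  c_1 = (-3.010000 + (-0.300000))/2 = -1.655000
  f(c_1) = f(-1.655000) = 3.037889
  f(a) × f(c) < 0, new interval: [-3.010000, -1.655000]
Iteration 2:
  c_2 = (-3.010000 + (-1.655000))/2 = -2.332500
  f(c_2) = f(-2.332500) = -6.465654
  f(a) × f(c) ≥ 0, new interval: [-2.332500, -1.655000]
Iteration 3:
  c_3 = (-2.332500 + (-1.655000))/2 = -1.993750
  f(c_3) = f(-1.993750) = -0.912773
  f(a) × f(c) ≥ 0, new interval: [-1.993750, -1.655000]
Iteration 4:
  c_4 = (-1.993750 + (-1.655000))/2 = -1.824375
  f(c_4) = f(-1.824375) = 1.248258
  f(a) × f(c) < 0, new interval: [-1.993750, -1.824375]

After 4 iteration(s), the approximation is c_4 = -1.824375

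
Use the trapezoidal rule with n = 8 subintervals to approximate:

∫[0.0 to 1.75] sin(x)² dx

f(x) = sin(x)²
a = 0.0, b = 1.75, n = 8
h = (b - a)/n = 0.218750

Trapezoidal rule: (h/2)[f(x₀) + 2f(x₁) + 2f(x₂) + ... + f(xₙ)]

x_0 = 0.0000, f(x_0) = 0.000000, coefficient = 1
x_1 = 0.2188, f(x_1) = 0.047093, coefficient = 2
x_2 = 0.4375, f(x_2) = 0.179502, coefficient = 2
x_3 = 0.6562, f(x_3) = 0.372283, coefficient = 2
x_4 = 0.8750, f(x_4) = 0.589123, coefficient = 2
x_5 = 1.0938, f(x_5) = 0.789175, coefficient = 2
x_6 = 1.3125, f(x_6) = 0.934754, coefficient = 2
x_7 = 1.5312, f(x_7) = 0.998437, coefficient = 2
x_8 = 1.7500, f(x_8) = 0.968228, coefficient = 1

I ≈ (0.218750/2) × 8.788960 = 0.961293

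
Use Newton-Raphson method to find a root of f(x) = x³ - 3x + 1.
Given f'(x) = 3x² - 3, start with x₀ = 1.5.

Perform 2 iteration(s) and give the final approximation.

f(x) = x³ - 3x + 1
f'(x) = 3x² - 3
x₀ = 1.5

Newton-Raphson formula: x_{n+1} = x_n - f(x_n)/f'(x_n)

Iteration 1:
  f(1.500000) = -0.125000
  f'(1.500000) = 3.750000
  x_1 = 1.500000 - (-0.125000)/3.750000 = 1.533333
Iteration 2:
  f(1.533333) = 0.005037
  f'(1.533333) = 4.053333
  x_2 = 1.533333 - 0.005037/4.053333 = 1.532091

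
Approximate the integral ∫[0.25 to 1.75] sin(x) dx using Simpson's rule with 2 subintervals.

f(x) = sin(x)
a = 0.25, b = 1.75, n = 2
h = (b - a)/n = 0.750000

Simpson's rule: (h/3)[f(x₀) + 4f(x₁) + 2f(x₂) + ... + f(xₙ)]

x_0 = 0.2500, f(x_0) = 0.247404, coefficient = 1
x_1 = 1.0000, f(x_1) = 0.841471, coefficient = 4
x_2 = 1.7500, f(x_2) = 0.983986, coefficient = 1

I ≈ (0.750000/3) × 4.597274 = 1.149318
Exact value: 1.147158
Error: 0.002160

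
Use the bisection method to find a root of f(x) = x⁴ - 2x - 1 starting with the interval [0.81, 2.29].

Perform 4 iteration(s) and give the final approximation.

f(x) = x⁴ - 2x - 1
Initial interval: [0.81, 2.29]

Iteration 1:
  c_1 = (0.810000 + 2.290000)/2 = 1.550000
  f(c_1) = f(1.550000) = 1.672006
  f(a) × f(c) < 0, new interval: [0.810000, 1.550000]
Iteration 2:
  c_2 = (0.810000 + 1.550000)/2 = 1.180000
  f(c_2) = f(1.180000) = -1.421222
  f(a) × f(c) ≥ 0, new interval: [1.180000, 1.550000]
Iteration 3:
  c_3 = (1.180000 + 1.550000)/2 = 1.365000
  f(c_3) = f(1.365000) = -0.258393
  f(a) × f(c) ≥ 0, new interval: [1.365000, 1.550000]
Iteration 4:
  c_4 = (1.365000 + 1.550000)/2 = 1.457500
  f(c_4) = f(1.457500) = 0.597677
  f(a) × f(c) < 0, new interval: [1.365000, 1.457500]

After 4 iteration(s), the approximation is c_4 = 1.457500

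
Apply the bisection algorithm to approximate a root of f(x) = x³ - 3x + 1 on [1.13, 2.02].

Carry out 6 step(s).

f(x) = x³ - 3x + 1
Initial interval: [1.13, 2.02]

Iteration 1:
  c_1 = (1.130000 + 2.020000)/2 = 1.575000
  f(c_1) = f(1.575000) = 0.181984
  f(a) × f(c) < 0, new interval: [1.130000, 1.575000]
Iteration 2:
  c_2 = (1.130000 + 1.575000)/2 = 1.352500
  f(c_2) = f(1.352500) = -0.583431
  f(a) × f(c) ≥ 0, new interval: [1.352500, 1.575000]
Iteration 3:
  c_3 = (1.352500 + 1.575000)/2 = 1.463750
  f(c_3) = f(1.463750) = -0.255072
  f(a) × f(c) ≥ 0, new interval: [1.463750, 1.575000]
Iteration 4:
  c_4 = (1.463750 + 1.575000)/2 = 1.519375
  f(c_4) = f(1.519375) = -0.050647
  f(a) × f(c) ≥ 0, new interval: [1.519375, 1.575000]
Iteration 5:
  c_5 = (1.519375 + 1.575000)/2 = 1.547188
  f(c_5) = f(1.547188) = 0.062078
  f(a) × f(c) < 0, new interval: [1.519375, 1.547188]
Iteration 6:
  c_6 = (1.519375 + 1.547188)/2 = 1.533281
  f(c_6) = f(1.533281) = 0.004826
  f(a) × f(c) < 0, new interval: [1.519375, 1.533281]

After 6 iteration(s), the approximation is c_6 = 1.533281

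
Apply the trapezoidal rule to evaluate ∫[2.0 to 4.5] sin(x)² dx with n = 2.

f(x) = sin(x)²
a = 2.0, b = 4.5, n = 2
h = (b - a)/n = 1.250000

Trapezoidal rule: (h/2)[f(x₀) + 2f(x₁) + 2f(x₂) + ... + f(xₙ)]

x_0 = 2.0000, f(x_0) = 0.826822, coefficient = 1
x_1 = 3.2500, f(x_1) = 0.011706, coefficient = 2
x_2 = 4.5000, f(x_2) = 0.955565, coefficient = 1

I ≈ (1.250000/2) × 1.805799 = 1.128625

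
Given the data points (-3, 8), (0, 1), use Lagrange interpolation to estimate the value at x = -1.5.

Lagrange interpolation formula:
P(x) = Σ yᵢ × Lᵢ(x)
where Lᵢ(x) = Π_{j≠i} (x - xⱼ)/(xᵢ - xⱼ)

L_0(-1.5) = (-1.5 - 0)/(-3 - 0) = 0.500000
L_1(-1.5) = (-1.5 - (-3))/(0 - (-3)) = 0.500000

P(-1.5) = 8×L_0(-1.5) + 1×L_1(-1.5)
P(-1.5) = 4.500000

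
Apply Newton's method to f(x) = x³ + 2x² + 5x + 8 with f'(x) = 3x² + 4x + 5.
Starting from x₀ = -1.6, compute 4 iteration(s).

f(x) = x³ + 2x² + 5x + 8
f'(x) = 3x² + 4x + 5
x₀ = -1.6

Newton-Raphson formula: x_{n+1} = x_n - f(x_n)/f'(x_n)

Iteration 1:
  f(-1.600000) = 1.024000
  f'(-1.600000) = 6.280000
  x_1 = -1.600000 - 1.024000/6.280000 = -1.763057
Iteration 2:
  f(-1.763057) = -0.078781
  f'(-1.763057) = 7.272884
  x_2 = -1.763057 - (-0.078781)/7.272884 = -1.752225
Iteration 3:
  f(-1.752225) = -0.000385
  f'(-1.752225) = 7.201979
  x_3 = -1.752225 - (-0.000385)/7.201979 = -1.752172
Iteration 4:
  f(-1.752172) = 0.000000
  f'(-1.752172) = 7.201631
  x_4 = -1.752172 - 0.000000/7.201631 = -1.752172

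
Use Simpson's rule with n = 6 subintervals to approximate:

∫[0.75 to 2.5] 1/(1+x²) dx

f(x) = 1/(1+x²)
a = 0.75, b = 2.5, n = 6
h = (b - a)/n = 0.291667

Simpson's rule: (h/3)[f(x₀) + 4f(x₁) + 2f(x₂) + ... + f(xₙ)]

x_0 = 0.7500, f(x_0) = 0.640000, coefficient = 1
x_1 = 1.0417, f(x_1) = 0.479600, coefficient = 4
x_2 = 1.3333, f(x_2) = 0.360000, coefficient = 2
x_3 = 1.6250, f(x_3) = 0.274678, coefficient = 4
x_4 = 1.9167, f(x_4) = 0.213967, coefficient = 2
x_5 = 2.2083, f(x_5) = 0.170162, coefficient = 4
x_6 = 2.5000, f(x_6) = 0.137931, coefficient = 1

I ≈ (0.291667/3) × 5.623629 = 0.546742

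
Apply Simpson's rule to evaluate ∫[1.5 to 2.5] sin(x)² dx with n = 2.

f(x) = sin(x)²
a = 1.5, b = 2.5, n = 2
h = (b - a)/n = 0.500000

Simpson's rule: (h/3)[f(x₀) + 4f(x₁) + 2f(x₂) + ... + f(xₙ)]

x_0 = 1.5000, f(x_0) = 0.994996, coefficient = 1
x_1 = 2.0000, f(x_1) = 0.826822, coefficient = 4
x_2 = 2.5000, f(x_2) = 0.358169, coefficient = 1

I ≈ (0.500000/3) × 4.660452 = 0.776742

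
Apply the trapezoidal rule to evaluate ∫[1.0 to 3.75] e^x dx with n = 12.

f(x) = e^x
a = 1.0, b = 3.75, n = 12
h = (b - a)/n = 0.229167

Trapezoidal rule: (h/2)[f(x₀) + 2f(x₁) + 2f(x₂) + ... + f(xₙ)]

x_0 = 1.0000, f(x_0) = 2.718282, coefficient = 1
x_1 = 1.2292, f(x_1) = 3.418380, coefficient = 2
x_2 = 1.4583, f(x_2) = 4.298789, coefficient = 2
x_3 = 1.6875, f(x_3) = 5.405949, coefficient = 2
x_4 = 1.9167, f(x_4) = 6.798260, coefficient = 2
x_5 = 2.1458, f(x_5) = 8.549163, coefficient = 2
x_6 = 2.3750, f(x_6) = 10.751013, coefficient = 2
x_7 = 2.6042, f(x_7) = 13.519954, coefficient = 2
x_8 = 2.8333, f(x_8) = 17.002040, coefficient = 2
x_9 = 3.0625, f(x_9) = 21.380943, coefficient = 2
x_10 = 3.2917, f(x_10) = 26.887639, coefficient = 2
x_11 = 3.5208, f(x_11) = 33.812594, coefficient = 2
x_12 = 3.7500, f(x_12) = 42.521082, coefficient = 1

I ≈ (0.229167/2) × 348.888809 = 39.976843
Exact value: 39.802800
Error: 0.174043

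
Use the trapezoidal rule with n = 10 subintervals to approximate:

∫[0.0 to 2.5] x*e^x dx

f(x) = x*e^x
a = 0.0, b = 2.5, n = 10
h = (b - a)/n = 0.250000

Trapezoidal rule: (h/2)[f(x₀) + 2f(x₁) + 2f(x₂) + ... + f(xₙ)]

x_0 = 0.0000, f(x_0) = 0.000000, coefficient = 1
x_1 = 0.2500, f(x_1) = 0.321006, coefficient = 2
x_2 = 0.5000, f(x_2) = 0.824361, coefficient = 2
x_3 = 0.7500, f(x_3) = 1.587750, coefficient = 2
x_4 = 1.0000, f(x_4) = 2.718282, coefficient = 2
x_5 = 1.2500, f(x_5) = 4.362929, coefficient = 2
x_6 = 1.5000, f(x_6) = 6.722534, coefficient = 2
x_7 = 1.7500, f(x_7) = 10.070555, coefficient = 2
x_8 = 2.0000, f(x_8) = 14.778112, coefficient = 2
x_9 = 2.2500, f(x_9) = 21.347406, coefficient = 2
x_10 = 2.5000, f(x_10) = 30.456235, coefficient = 1

I ≈ (0.250000/2) × 155.922102 = 19.490263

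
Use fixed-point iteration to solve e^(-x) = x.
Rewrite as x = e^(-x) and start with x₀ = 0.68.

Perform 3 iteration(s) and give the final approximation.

Equation: e^(-x) = x
Fixed-point form: x = e^(-x)
x₀ = 0.68

x_1 = g(0.680000) = 0.506617
x_2 = g(0.506617) = 0.602531
x_3 = g(0.602531) = 0.547425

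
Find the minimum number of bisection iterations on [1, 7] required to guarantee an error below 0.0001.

We need (b-a)/2^n ≤ 0.0001
(7 - 1)/2^n ≤ 0.0001
6/2^n ≤ 0.0001
2^n ≥ 60000
n ≥ log₂(60000) = 15.87
n ≥ 16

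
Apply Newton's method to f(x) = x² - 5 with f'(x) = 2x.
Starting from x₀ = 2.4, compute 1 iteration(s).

f(x) = x² - 5
f'(x) = 2x
x₀ = 2.4

Newton-Raphson formula: x_{n+1} = x_n - f(x_n)/f'(x_n)

Iteration 1:
  f(2.400000) = 0.760000
  f'(2.400000) = 4.800000
  x_1 = 2.400000 - 0.760000/4.800000 = 2.241667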